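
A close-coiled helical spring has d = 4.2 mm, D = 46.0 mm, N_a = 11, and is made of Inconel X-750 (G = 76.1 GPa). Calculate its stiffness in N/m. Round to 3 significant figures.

k = Gd⁴/(8D³N_a) = (76.1×10³ × 4.2⁴) / (8 × 46.0³ × 11)
  = 2.368e+07 / 8.56557e+06 = 2.7646 N/mm = 2764.6 N/m

2760 N/m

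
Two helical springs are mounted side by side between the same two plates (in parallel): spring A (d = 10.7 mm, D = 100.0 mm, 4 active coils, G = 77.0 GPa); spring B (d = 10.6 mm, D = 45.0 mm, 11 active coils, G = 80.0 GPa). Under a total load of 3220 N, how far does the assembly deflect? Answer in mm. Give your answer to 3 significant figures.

k_A = Gd⁴/(8D³N_a) = (77.0×10³)(10.7⁴)/(8·100.0³·4) = 31.541 N/mm
k_B = Gd⁴/(8D³N_a) = (80.0×10³)(10.6⁴)/(8·45.0³·11) = 125.95 N/mm
Parallel: k_eq = 31.541 + 125.95 = 157.49 N/mm
δ = F/k_eq = 3220/157.49 = 20.446 mm

20.4 mm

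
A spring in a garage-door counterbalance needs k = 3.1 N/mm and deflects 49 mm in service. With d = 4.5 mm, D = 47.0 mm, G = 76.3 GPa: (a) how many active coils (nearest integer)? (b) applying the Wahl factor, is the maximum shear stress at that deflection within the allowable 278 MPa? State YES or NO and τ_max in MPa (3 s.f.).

N_a = Gd⁴/(8D³k) = (76.3×10³)(4.5⁴)/(8·47.0³·3.1) = 12.15 → N_a = 12
Actual rate k = Gd⁴/(8D³·12) = 3.1391 N/mm
Working load F = kδ = 3.1391·49 = 153.82 N
C = 47.0/4.5 = 10.4444; K_W = (4C−1)/(4C−4)+0.615/C = 1.1383
τ_max = K_W·8FD/(πd³) = 1.1383·202.03 = 229.96 MPa
τ_max ≤ 278 MPa → acceptable

(a) 12 coils; (b) YES, τ_max = 230 MPa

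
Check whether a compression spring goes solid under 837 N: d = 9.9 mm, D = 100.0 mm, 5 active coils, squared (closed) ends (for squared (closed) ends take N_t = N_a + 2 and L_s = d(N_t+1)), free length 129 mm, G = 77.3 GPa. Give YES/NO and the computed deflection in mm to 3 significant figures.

NO, δ = 45.1 mm

k = Gd⁴/(8D³N_a) = (77.3×10³)(9.9⁴)/(8·100.0³·5) = 18.564 N/mm
N_t = 7; L_s = 9.9·8 = 79.2 mm; δ_solid = L₀ − L_s = 129 − 79.2 = 49.8 mm
δ = F/k = 837/18.564 = 45.088 mm
δ < δ_solid → spring does not go solid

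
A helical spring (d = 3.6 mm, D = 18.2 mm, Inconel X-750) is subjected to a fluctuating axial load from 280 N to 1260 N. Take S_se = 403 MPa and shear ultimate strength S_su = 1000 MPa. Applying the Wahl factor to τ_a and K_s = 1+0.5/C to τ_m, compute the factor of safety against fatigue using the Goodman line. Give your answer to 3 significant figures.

C = D/d = 18.2/3.6 = 5.0556; K_W = (4C−1)/(4C−4)+0.615/C = 1.3066; K_s = 1+0.5/C = 1.0989
F_a = (F_max−F_min)/2 = 490 N; F_m = (F_max+F_min)/2 = 770 N
τ_a = K_W·8F_aD/(πd³) = 1.3066 × 486.74 = 635.97 MPa
τ_m = K_s·8F_mD/(πd³) = 1.0989 × 764.88 = 840.53 MPa
Goodman: 1/n_f = τ_a/S_se + τ_m/S_su = 635.97/403 + 840.53/1000 = 1.57809 + 0.84053 = 2.4186
n_f = 1/2.4186 = 0.4135

0.413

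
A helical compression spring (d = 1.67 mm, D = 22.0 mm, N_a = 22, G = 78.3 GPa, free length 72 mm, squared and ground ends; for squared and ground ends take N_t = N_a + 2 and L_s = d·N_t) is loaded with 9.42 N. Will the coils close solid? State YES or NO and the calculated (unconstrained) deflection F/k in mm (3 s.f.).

k = Gd⁴/(8D³N_a) = (78.3×10³)(1.67⁴)/(8·22.0³·22) = 0.32497 N/mm
N_t = 24; L_s = 1.67·24 = 40.08 mm; δ_solid = L₀ − L_s = 72 − 40.08 = 31.92 mm
δ = F/k = 9.42/0.32497 = 28.987 mm
δ < δ_solid → spring does not go solid

NO, δ = 29.0 mm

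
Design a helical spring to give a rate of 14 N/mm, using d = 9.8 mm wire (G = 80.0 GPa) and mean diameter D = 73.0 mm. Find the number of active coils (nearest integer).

N_a = Gd⁴/(8D³k) = (80.0×10³ × 9.8⁴)/(8 × 73.0³ × 14)
    = 7.37895e+08 / 4.35699e+07 = 16.94 → 17 coils

17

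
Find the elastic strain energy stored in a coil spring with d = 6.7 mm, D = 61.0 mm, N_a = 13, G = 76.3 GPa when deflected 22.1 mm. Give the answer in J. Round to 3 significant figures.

1.59 J

k = Gd⁴/(8D³N_a) = (76.3×10³)(6.7⁴)/(8·61.0³·13) = 6.5133 N/mm
U = ½kδ² = 0.5 × 6.5133 × 22.1² = 1590.6 N·mm = 1.5906 J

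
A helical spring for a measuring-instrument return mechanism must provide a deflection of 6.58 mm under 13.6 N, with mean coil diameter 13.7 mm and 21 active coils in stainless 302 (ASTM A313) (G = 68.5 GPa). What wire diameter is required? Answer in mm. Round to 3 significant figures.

1.90 mm

Required rate k = F/δ = 13.6/6.58 = 2.0669 N/mm
d = (8D³N_a·k / G)^(1/4) = (8·13.7³·21·2.0669 / (68.5×10³))^0.25
  = (13.034)^0.25 = 1.9001 mm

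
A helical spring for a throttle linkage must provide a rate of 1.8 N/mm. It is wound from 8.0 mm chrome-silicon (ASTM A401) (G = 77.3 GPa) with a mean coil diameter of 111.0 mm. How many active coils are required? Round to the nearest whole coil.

N_a = Gd⁴/(8D³k) = (77.3×10³ × 8.0⁴)/(8 × 111.0³ × 1.8)
    = 3.16621e+08 / 1.96939e+07 = 16.08 → 16 coils

16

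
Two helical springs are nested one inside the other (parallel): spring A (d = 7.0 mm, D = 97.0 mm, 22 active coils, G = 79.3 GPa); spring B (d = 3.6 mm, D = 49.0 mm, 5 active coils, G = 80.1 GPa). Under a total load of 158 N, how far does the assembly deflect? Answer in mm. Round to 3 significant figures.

39.1 mm

k_A = Gd⁴/(8D³N_a) = (79.3×10³)(7.0⁴)/(8·97.0³·22) = 1.1853 N/mm
k_B = Gd⁴/(8D³N_a) = (80.1×10³)(3.6⁴)/(8·49.0³·5) = 2.8589 N/mm
Parallel: k_eq = 1.1853 + 2.8589 = 4.0442 N/mm
δ = F/k_eq = 158/4.0442 = 39.068 mm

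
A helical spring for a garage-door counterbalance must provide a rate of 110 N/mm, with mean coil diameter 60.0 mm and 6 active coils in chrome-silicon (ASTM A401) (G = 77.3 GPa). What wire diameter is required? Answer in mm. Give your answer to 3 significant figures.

11.0 mm

d = (8D³N_a·k / G)^(1/4) = (8·60.0³·6·110 / (77.3×10³))^0.25
  = (14754)^0.25 = 11.0212 mm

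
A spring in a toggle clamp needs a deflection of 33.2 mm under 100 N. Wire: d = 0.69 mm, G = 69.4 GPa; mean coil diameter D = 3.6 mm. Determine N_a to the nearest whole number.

14

Required rate k = F/δ = 100/33.2 = 3.012 N/mm
N_a = Gd⁴/(8D³k) = (69.4×10³ × 0.69⁴)/(8 × 3.6³ × 3.012)
    = 15731 / 1124.24 = 13.99 → 14 coils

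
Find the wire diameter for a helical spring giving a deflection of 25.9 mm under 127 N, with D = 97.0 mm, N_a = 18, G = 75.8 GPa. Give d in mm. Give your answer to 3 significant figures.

9.60 mm

Required rate k = F/δ = 127/25.9 = 4.9035 N/mm
d = (8D³N_a·k / G)^(1/4) = (8·97.0³·18·4.9035 / (75.8×10³))^0.25
  = (8501.8)^0.25 = 9.6024 mm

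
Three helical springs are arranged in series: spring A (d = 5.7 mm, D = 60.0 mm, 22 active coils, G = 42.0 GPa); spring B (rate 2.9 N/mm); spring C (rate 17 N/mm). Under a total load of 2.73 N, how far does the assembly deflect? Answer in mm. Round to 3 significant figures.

3.44 mm

k_A = Gd⁴/(8D³N_a) = (42.0×10³)(5.7⁴)/(8·60.0³·22) = 1.1662 N/mm
Series: 1/k_eq = 1/1.1662 + 1/2.9 + 1/17 = 1.2611; k_eq = 0.79295 N/mm
δ = F/k_eq = 2.73/0.79295 = 3.4429 mm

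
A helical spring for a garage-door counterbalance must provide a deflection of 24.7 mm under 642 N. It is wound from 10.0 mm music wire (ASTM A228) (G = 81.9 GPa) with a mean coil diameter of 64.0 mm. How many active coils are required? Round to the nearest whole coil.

Required rate k = F/δ = 642/24.7 = 25.992 N/mm
N_a = Gd⁴/(8D³k) = (81.9×10³ × 10.0⁴)/(8 × 64.0³ × 25.992)
    = 8.19e+08 / 5.4509e+07 = 15.03 → 15 coils

15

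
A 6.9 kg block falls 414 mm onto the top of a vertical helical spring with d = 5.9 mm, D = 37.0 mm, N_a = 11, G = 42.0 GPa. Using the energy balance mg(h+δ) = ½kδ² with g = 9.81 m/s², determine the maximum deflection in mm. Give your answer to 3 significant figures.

k = Gd⁴/(8D³N_a) = (42.0×10³)(5.9⁴)/(8·37.0³·11) = 11.417 N/mm
W = mg = 6.9 × 9.81 = 67.689 N
½kδ² − Wδ − Wh = 0 → δ = (W + √(W² + 2kWh))/k
δ = (67.689 + √(4581.8 + 639909))/11.417 = (67.689 + 802.8)/11.417 = 76.242 mm

76.2 mm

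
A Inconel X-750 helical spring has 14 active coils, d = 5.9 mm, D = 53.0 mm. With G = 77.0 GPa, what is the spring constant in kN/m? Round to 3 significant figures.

k = Gd⁴/(8D³N_a) = (77.0×10³ × 5.9⁴) / (8 × 53.0³ × 14)
  = 9.33037e+07 / 1.66742e+07 = 5.5957 N/mm

5.60 kN/m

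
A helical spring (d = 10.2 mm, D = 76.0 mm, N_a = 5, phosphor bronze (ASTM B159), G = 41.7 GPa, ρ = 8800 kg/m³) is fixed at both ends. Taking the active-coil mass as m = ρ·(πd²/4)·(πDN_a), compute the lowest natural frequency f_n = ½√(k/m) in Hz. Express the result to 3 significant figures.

k = Gd⁴/(8D³N_a) = (41.7×10³)(10.2⁴)/(8·76.0³·5) = 25.706 N/mm = 25706 N/m
Wire length L = πDN_a = π·76.0·5 = 1193.8 mm
m = ρ·(πd²/4)·L = 8800 × 81.713×10⁻⁶ m² × 1.1938 m = 0.85843 kg
f_n = ½√(k/m) = 0.5·√(25706/0.85843) = 0.5·√(29945) = 86.524 Hz

86.5 Hz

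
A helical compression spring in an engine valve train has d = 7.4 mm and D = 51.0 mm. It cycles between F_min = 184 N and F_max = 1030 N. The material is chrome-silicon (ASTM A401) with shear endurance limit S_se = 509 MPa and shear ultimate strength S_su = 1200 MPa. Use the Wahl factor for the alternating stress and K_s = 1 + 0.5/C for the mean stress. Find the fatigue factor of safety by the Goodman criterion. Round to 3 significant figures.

2.01

C = D/d = 51.0/7.4 = 6.8919; K_W = (4C−1)/(4C−4)+0.615/C = 1.2165; K_s = 1+0.5/C = 1.0725
F_a = (F_max−F_min)/2 = 423 N; F_m = (F_max+F_min)/2 = 607 N
τ_a = K_W·8F_aD/(πd³) = 1.2165 × 135.57 = 164.92 MPa
τ_m = K_s·8F_mD/(πd³) = 1.0725 × 194.54 = 208.65 MPa
Goodman: 1/n_f = τ_a/S_se + τ_m/S_su = 164.92/509 + 208.65/1200 = 0.32401 + 0.17388 = 0.49789
n_f = 1/0.49789 = 2.008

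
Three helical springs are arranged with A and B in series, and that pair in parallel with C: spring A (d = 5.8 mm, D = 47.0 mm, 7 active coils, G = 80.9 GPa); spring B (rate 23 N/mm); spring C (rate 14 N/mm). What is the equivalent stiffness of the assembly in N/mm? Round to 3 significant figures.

23.3 N/mm

k_A = Gd⁴/(8D³N_a) = (80.9×10³)(5.8⁴)/(8·47.0³·7) = 15.746 N/mm
Springs A,B series: k_AB = 1/(1/15.746+1/23) = 9.3471 N/mm; parallel with C: k_eq = 9.3471+14 = 23.347 N/mm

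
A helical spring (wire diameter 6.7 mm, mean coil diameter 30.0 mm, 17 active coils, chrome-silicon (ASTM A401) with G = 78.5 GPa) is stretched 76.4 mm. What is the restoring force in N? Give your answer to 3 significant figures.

3290 N

k = Gd⁴/(8D³N_a) = (78.5×10³)(6.7⁴)/(8·30.0³·17) = 43.079 N/mm
F = k·δ = 43.079 × 76.4 = 3291.2 N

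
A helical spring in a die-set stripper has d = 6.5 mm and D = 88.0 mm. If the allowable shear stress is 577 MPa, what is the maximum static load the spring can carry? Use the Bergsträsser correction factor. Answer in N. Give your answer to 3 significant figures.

644 N

C = D/d = 88.0/6.5 = 13.5385
K_B = (4C+2)/(4C−3) = 56.154/51.154 = 1.0977
τ_max = K·8FD/(πd³) → F_max = τ_allow·πd³/(8DK)
F_max = 577·π·6.5³/(8·88.0·1.0977) = 4.9781e+05/772.81 = 644.16 N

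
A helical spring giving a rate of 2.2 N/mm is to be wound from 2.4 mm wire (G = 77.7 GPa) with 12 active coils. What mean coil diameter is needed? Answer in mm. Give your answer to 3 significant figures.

D = (Gd⁴/(8N_a·k))^(1/3) = (77.7×10³·2.4⁴/(8·12·2.2))^(1/3)
  = (12206)^(1/3) = 23.0245 mm

23.0 mm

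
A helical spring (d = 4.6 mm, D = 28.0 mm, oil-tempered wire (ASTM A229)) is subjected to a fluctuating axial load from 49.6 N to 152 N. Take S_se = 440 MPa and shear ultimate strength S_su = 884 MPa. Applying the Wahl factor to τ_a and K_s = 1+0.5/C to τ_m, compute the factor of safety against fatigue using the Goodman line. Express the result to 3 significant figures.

5.08

C = D/d = 28.0/4.6 = 6.0870; K_W = (4C−1)/(4C−4)+0.615/C = 1.2485; K_s = 1+0.5/C = 1.0821
F_a = (F_max−F_min)/2 = 51.2 N; F_m = (F_max+F_min)/2 = 100.8 N
τ_a = K_W·8F_aD/(πd³) = 1.2485 × 37.505 = 46.825 MPa
τ_m = K_s·8F_mD/(πd³) = 1.0821 × 73.839 = 79.904 MPa
Goodman: 1/n_f = τ_a/S_se + τ_m/S_su = 46.825/440 + 79.904/884 = 0.10642 + 0.09039 = 0.19681
n_f = 1/0.19681 = 5.081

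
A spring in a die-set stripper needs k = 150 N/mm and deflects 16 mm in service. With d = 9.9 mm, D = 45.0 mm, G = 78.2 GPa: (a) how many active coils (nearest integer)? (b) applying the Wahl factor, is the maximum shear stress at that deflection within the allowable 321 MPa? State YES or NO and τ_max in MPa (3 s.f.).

(a) 7 coils; (b) NO, τ_max = 375 MPa

N_a = Gd⁴/(8D³k) = (78.2×10³)(9.9⁴)/(8·45.0³·150) = 6.87 → N_a = 7
Actual rate k = Gd⁴/(8D³·7) = 147.2 N/mm
Working load F = kδ = 147.2·16 = 2355.3 N
C = 45.0/9.9 = 4.5455; K_W = (4C−1)/(4C−4)+0.615/C = 1.3468
τ_max = K_W·8FD/(πd³) = 1.3468·278.16 = 374.63 MPa
τ_max > 321 MPa → exceeds allowable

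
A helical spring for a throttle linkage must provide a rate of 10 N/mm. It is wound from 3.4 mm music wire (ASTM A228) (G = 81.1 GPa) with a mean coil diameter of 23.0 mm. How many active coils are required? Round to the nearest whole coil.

11

N_a = Gd⁴/(8D³k) = (81.1×10³ × 3.4⁴)/(8 × 23.0³ × 10)
    = 1.08377e+07 / 973360 = 11.13 → 11 coils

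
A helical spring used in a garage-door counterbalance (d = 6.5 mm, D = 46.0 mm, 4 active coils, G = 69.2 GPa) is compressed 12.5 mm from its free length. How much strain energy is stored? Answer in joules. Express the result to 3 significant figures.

k = Gd⁴/(8D³N_a) = (69.2×10³)(6.5⁴)/(8·46.0³·4) = 39.658 N/mm
U = ½kδ² = 0.5 × 39.658 × 12.5² = 3098.3 N·mm = 3.0983 J

3.10 J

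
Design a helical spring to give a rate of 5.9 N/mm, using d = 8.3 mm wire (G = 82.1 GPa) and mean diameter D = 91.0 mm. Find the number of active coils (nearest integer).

11

N_a = Gd⁴/(8D³k) = (82.1×10³ × 8.3⁴)/(8 × 91.0³ × 5.9)
    = 3.89633e+08 / 3.55686e+07 = 10.95 → 11 coils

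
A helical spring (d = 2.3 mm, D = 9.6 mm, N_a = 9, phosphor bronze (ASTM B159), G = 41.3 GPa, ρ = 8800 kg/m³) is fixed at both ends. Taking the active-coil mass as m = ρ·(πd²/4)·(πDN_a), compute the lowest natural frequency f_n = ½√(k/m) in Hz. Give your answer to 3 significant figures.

k = Gd⁴/(8D³N_a) = (41.3×10³)(2.3⁴)/(8·9.6³·9) = 18.143 N/mm = 18143 N/m
Wire length L = πDN_a = π·9.6·9 = 271.43 mm
m = ρ·(πd²/4)·L = 8800 × 4.1548×10⁻⁶ m² × 0.27143 m = 0.0099241 kg
f_n = ½√(k/m) = 0.5·√(18143/0.0099241) = 0.5·√(1.8282e+06) = 676.05 Hz

676 Hz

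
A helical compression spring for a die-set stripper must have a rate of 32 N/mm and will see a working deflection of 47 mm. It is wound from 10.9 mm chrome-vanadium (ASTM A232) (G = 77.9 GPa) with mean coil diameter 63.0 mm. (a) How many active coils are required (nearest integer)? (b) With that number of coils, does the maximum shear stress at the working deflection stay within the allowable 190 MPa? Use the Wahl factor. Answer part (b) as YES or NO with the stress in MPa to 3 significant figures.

N_a = Gd⁴/(8D³k) = (77.9×10³)(10.9⁴)/(8·63.0³·32) = 17.18 → N_a = 17
Actual rate k = Gd⁴/(8D³·17) = 32.336 N/mm
Working load F = kδ = 32.336·47 = 1519.8 N
C = 63.0/10.9 = 5.7798; K_W = (4C−1)/(4C−4)+0.615/C = 1.2633
τ_max = K_W·8FD/(πd³) = 1.2633·188.27 = 237.84 MPa
τ_max > 190 MPa → exceeds allowable

(a) 17 coils; (b) NO, τ_max = 238 MPa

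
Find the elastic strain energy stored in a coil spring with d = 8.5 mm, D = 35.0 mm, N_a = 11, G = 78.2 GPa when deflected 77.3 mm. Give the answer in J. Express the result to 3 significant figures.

323 J

k = Gd⁴/(8D³N_a) = (78.2×10³)(8.5⁴)/(8·35.0³·11) = 108.19 N/mm
U = ½kδ² = 0.5 × 108.19 × 77.3² = 3.2324e+05 N·mm = 323.24 J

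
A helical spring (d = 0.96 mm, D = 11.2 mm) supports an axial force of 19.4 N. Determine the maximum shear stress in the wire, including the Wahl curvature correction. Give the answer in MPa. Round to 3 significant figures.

Spring index C = D/d = 11.2/0.96 = 11.6667
K_W = (4C−1)/(4C−4) + 0.615/C = 45.667/42.667 + 0.0527 = 1.1230
τ₀ = 8FD/(πd³) = 8·19.4·11.2/(π·0.96³) = 1738.24/2.7795 = 625.38 MPa
τ_max = K·τ₀ = 1.1230 × 625.38 = 702.32 MPa

702 MPa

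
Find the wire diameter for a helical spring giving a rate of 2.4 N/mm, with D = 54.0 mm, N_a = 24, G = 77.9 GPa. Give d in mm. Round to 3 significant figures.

d = (8D³N_a·k / G)^(1/4) = (8·54.0³·24·2.4 / (77.9×10³))^0.25
  = (931.44)^0.25 = 5.5245 mm

5.52 mm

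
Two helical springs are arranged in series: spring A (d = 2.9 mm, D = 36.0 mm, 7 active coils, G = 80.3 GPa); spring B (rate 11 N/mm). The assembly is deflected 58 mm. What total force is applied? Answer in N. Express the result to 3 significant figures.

105 N

k_A = Gd⁴/(8D³N_a) = (80.3×10³)(2.9⁴)/(8·36.0³·7) = 2.1738 N/mm
Series: 1/k_eq = 1/2.1738 + 1/11 = 0.55094; k_eq = 1.8151 N/mm
F = k_eq·δ = 1.8151·58 = 105.27 N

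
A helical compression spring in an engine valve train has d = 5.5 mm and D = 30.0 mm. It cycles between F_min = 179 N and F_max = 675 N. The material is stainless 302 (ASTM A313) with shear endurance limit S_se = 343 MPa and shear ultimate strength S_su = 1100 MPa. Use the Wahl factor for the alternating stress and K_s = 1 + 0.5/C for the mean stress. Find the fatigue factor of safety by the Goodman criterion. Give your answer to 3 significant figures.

C = D/d = 30.0/5.5 = 5.4545; K_W = (4C−1)/(4C−4)+0.615/C = 1.2811; K_s = 1+0.5/C = 1.0917
F_a = (F_max−F_min)/2 = 248 N; F_m = (F_max+F_min)/2 = 427 N
τ_a = K_W·8F_aD/(πd³) = 1.2811 × 113.87 = 145.89 MPa
τ_m = K_s·8F_mD/(πd³) = 1.0917 × 196.07 = 214.04 MPa
Goodman: 1/n_f = τ_a/S_se + τ_m/S_su = 145.89/343 + 214.04/1100 = 0.42532 + 0.19458 = 0.6199
n_f = 1/0.6199 = 1.613

1.61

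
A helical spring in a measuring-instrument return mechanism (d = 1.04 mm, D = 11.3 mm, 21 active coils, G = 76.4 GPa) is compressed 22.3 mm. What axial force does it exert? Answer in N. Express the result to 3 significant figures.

k = Gd⁴/(8D³N_a) = (76.4×10³)(1.04⁴)/(8·11.3³·21) = 0.36871 N/mm
F = k·δ = 0.36871 × 22.3 = 8.2222 N

8.22 N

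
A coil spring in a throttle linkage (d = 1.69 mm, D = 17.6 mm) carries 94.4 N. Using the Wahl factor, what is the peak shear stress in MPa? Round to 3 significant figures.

Spring index C = D/d = 17.6/1.69 = 10.4142
K_W = (4C−1)/(4C−4) + 0.615/C = 40.657/37.657 + 0.0591 = 1.1387
τ₀ = 8FD/(πd³) = 8·94.4·17.6/(π·1.69³) = 13291.5/15.164 = 876.53 MPa
τ_max = K·τ₀ = 1.1387 × 876.53 = 998.12 MPa

998 MPa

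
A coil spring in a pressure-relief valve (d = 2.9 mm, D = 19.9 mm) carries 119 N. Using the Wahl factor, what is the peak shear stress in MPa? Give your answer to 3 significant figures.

Spring index C = D/d = 19.9/2.9 = 6.8621
K_W = (4C−1)/(4C−4) + 0.615/C = 26.448/23.448 + 0.0896 = 1.2176
τ₀ = 8FD/(πd³) = 8·119·19.9/(π·2.9³) = 18944.8/76.62 = 247.26 MPa
τ_max = K·τ₀ = 1.2176 × 247.26 = 301.05 MPa

301 MPa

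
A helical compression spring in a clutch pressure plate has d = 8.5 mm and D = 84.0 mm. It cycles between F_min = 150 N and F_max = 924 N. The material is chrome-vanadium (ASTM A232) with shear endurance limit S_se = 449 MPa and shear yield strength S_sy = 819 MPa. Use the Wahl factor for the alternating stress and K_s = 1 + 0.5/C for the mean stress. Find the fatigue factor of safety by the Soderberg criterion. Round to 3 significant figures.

1.71

C = D/d = 84.0/8.5 = 9.8824; K_W = (4C−1)/(4C−4)+0.615/C = 1.1467; K_s = 1+0.5/C = 1.0506
F_a = (F_max−F_min)/2 = 387 N; F_m = (F_max+F_min)/2 = 537 N
τ_a = K_W·8F_aD/(πd³) = 1.1467 × 134.79 = 154.57 MPa
τ_m = K_s·8F_mD/(πd³) = 1.0506 × 187.04 = 196.5 MPa
Soderberg: 1/n_f = τ_a/S_se + τ_m/S_sy = 154.57/449 + 196.5/819 = 0.34424 + 0.23993 = 0.58418
n_f = 1/0.58418 = 1.712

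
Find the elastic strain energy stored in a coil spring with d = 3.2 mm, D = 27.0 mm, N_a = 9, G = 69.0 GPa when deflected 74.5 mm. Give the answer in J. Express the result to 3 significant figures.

14.2 J

k = Gd⁴/(8D³N_a) = (69.0×10³)(3.2⁴)/(8·27.0³·9) = 5.1053 N/mm
U = ½kδ² = 0.5 × 5.1053 × 74.5² = 14168 N·mm = 14.168 J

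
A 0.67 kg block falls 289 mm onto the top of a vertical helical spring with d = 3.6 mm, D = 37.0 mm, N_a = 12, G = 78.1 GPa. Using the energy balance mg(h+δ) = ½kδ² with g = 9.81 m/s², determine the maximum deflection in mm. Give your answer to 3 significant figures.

k = Gd⁴/(8D³N_a) = (78.1×10³)(3.6⁴)/(8·37.0³·12) = 2.6976 N/mm
W = mg = 0.67 × 9.81 = 6.5727 N
½kδ² − Wδ − Wh = 0 → δ = (W + √(W² + 2kWh))/k
δ = (6.5727 + √(43.2 + 10248.4))/2.6976 = (6.5727 + 101.45)/2.6976 = 40.042 mm

40.0 mm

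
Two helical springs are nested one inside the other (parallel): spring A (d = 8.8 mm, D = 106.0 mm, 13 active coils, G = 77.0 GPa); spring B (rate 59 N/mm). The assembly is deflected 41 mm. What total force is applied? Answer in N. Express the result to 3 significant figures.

k_A = Gd⁴/(8D³N_a) = (77.0×10³)(8.8⁴)/(8·106.0³·13) = 3.728 N/mm
Parallel: k_eq = 3.728 + 59 = 62.728 N/mm
F = k_eq·δ = 62.728·41 = 2571.8 N

2570 N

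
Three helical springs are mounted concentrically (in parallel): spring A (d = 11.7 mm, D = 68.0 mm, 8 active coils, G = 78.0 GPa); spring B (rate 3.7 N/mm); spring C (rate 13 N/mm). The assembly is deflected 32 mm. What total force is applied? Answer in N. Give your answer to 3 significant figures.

k_A = Gd⁴/(8D³N_a) = (78.0×10³)(11.7⁴)/(8·68.0³·8) = 72.633 N/mm
Parallel: k_eq = 72.633 + 3.7 + 13 = 89.333 N/mm
F = k_eq·δ = 89.333·32 = 2858.6 N

2860 N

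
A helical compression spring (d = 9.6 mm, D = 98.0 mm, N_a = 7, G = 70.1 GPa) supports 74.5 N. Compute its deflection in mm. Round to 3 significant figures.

6.60 mm

k = Gd⁴/(8D³N_a) = (70.1×10³)(9.6⁴)/(8·98.0³·7) = 11.296 N/mm
δ = F/k = 74.5 / 11.296 = 6.5951 mm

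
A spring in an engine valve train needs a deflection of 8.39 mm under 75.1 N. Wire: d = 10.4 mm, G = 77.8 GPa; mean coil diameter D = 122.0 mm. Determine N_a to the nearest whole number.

Required rate k = F/δ = 75.1/8.39 = 8.9511 N/mm
N_a = Gd⁴/(8D³k) = (77.8×10³ × 10.4⁴)/(8 × 122.0³ × 8.9511)
    = 9.1015e+08 / 1.30031e+08 = 6.999 → 7 coils

7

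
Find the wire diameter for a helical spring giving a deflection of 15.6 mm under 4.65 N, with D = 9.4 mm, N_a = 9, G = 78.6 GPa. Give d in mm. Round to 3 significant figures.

0.690 mm

Required rate k = F/δ = 4.65/15.6 = 0.29808 N/mm
d = (8D³N_a·k / G)^(1/4) = (8·9.4³·9·0.29808 / (78.6×10³))^0.25
  = (0.22679)^0.25 = 0.6901 mm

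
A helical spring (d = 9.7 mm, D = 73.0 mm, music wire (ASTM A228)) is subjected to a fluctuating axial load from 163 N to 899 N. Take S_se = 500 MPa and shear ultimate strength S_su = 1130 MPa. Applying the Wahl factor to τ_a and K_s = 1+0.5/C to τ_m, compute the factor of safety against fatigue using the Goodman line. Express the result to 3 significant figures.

C = D/d = 73.0/9.7 = 7.5258; K_W = (4C−1)/(4C−4)+0.615/C = 1.1966; K_s = 1+0.5/C = 1.0664
F_a = (F_max−F_min)/2 = 368 N; F_m = (F_max+F_min)/2 = 531 N
τ_a = K_W·8F_aD/(πd³) = 1.1966 × 74.954 = 89.694 MPa
τ_m = K_s·8F_mD/(πd³) = 1.0664 × 108.15 = 115.34 MPa
Goodman: 1/n_f = τ_a/S_se + τ_m/S_su = 89.694/500 + 115.34/1130 = 0.17939 + 0.10207 = 0.28146
n_f = 1/0.28146 = 3.553

3.55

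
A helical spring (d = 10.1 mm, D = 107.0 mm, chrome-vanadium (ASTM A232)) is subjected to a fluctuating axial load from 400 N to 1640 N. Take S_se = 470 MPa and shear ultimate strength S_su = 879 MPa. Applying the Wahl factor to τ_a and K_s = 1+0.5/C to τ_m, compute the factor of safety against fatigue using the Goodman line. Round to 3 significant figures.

1.39

C = D/d = 107.0/10.1 = 10.5941; K_W = (4C−1)/(4C−4)+0.615/C = 1.1362; K_s = 1+0.5/C = 1.0472
F_a = (F_max−F_min)/2 = 620 N; F_m = (F_max+F_min)/2 = 1020 N
τ_a = K_W·8F_aD/(πd³) = 1.1362 × 163.97 = 186.3 MPa
τ_m = K_s·8F_mD/(πd³) = 1.0472 × 269.75 = 282.48 MPa
Goodman: 1/n_f = τ_a/S_se + τ_m/S_su = 186.3/470 + 282.48/879 = 0.39639 + 0.32137 = 0.71775
n_f = 1/0.71775 = 1.393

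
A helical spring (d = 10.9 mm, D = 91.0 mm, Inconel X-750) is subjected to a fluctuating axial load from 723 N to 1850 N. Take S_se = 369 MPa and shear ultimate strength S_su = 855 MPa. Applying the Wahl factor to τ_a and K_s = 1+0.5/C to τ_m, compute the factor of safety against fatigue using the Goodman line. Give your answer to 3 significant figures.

C = D/d = 91.0/10.9 = 8.3486; K_W = (4C−1)/(4C−4)+0.615/C = 1.1757; K_s = 1+0.5/C = 1.0599
F_a = (F_max−F_min)/2 = 563.5 N; F_m = (F_max+F_min)/2 = 1286.5 N
τ_a = K_W·8F_aD/(πd³) = 1.1757 × 100.83 = 118.55 MPa
τ_m = K_s·8F_mD/(πd³) = 1.0599 × 230.2 = 243.99 MPa
Goodman: 1/n_f = τ_a/S_se + τ_m/S_su = 118.55/369 + 243.99/855 = 0.32127 + 0.28537 = 0.60664
n_f = 1/0.60664 = 1.648

1.65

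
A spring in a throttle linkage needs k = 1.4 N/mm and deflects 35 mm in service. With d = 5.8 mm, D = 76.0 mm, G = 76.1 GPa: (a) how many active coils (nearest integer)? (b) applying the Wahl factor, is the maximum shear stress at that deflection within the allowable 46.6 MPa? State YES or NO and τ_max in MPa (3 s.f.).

(a) 18 coils; (b) NO, τ_max = 52.4 MPa

N_a = Gd⁴/(8D³k) = (76.1×10³)(5.8⁴)/(8·76.0³·1.4) = 17.52 → N_a = 18
Actual rate k = Gd⁴/(8D³·18) = 1.3624 N/mm
Working load F = kδ = 1.3624·35 = 47.683 N
C = 76.0/5.8 = 13.1034; K_W = (4C−1)/(4C−4)+0.615/C = 1.1089
τ_max = K_W·8FD/(πd³) = 1.1089·47.297 = 52.447 MPa
τ_max > 46.6 MPa → exceeds allowable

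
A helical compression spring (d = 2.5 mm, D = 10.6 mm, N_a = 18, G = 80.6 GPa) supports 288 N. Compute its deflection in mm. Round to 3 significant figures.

15.7 mm

k = Gd⁴/(8D³N_a) = (80.6×10³)(2.5⁴)/(8·10.6³·18) = 18.358 N/mm
δ = F/k = 288 / 18.358 = 15.688 mm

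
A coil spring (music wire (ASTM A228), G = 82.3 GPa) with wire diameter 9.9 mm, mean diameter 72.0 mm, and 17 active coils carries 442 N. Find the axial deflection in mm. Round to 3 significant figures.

k = Gd⁴/(8D³N_a) = (82.3×10³)(9.9⁴)/(8·72.0³·17) = 15.574 N/mm
δ = F/k = 442 / 15.574 = 28.38 mm

28.4 mm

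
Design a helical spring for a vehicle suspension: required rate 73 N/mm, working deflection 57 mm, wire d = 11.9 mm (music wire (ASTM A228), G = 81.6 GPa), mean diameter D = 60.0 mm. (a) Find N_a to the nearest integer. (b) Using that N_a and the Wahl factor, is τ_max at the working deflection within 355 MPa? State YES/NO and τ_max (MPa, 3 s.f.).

N_a = Gd⁴/(8D³k) = (81.6×10³)(11.9⁴)/(8·60.0³·73) = 12.97 → N_a = 13
Actual rate k = Gd⁴/(8D³·13) = 72.844 N/mm
Working load F = kδ = 72.844·57 = 4152.1 N
C = 60.0/11.9 = 5.0420; K_W = (4C−1)/(4C−4)+0.615/C = 1.3075
τ_max = K_W·8FD/(πd³) = 1.3075·376.46 = 492.23 MPa
τ_max > 355 MPa → exceeds allowable

(a) 13 coils; (b) NO, τ_max = 492 MPa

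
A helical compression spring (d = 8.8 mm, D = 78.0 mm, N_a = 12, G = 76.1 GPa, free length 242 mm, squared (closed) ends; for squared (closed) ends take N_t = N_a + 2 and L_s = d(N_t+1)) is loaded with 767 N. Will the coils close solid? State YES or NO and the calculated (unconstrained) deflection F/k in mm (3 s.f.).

k = Gd⁴/(8D³N_a) = (76.1×10³)(8.8⁴)/(8·78.0³·12) = 10.018 N/mm
N_t = 14; L_s = 8.8·15 = 132 mm; δ_solid = L₀ − L_s = 242 − 132 = 110 mm
δ = F/k = 767/10.018 = 76.566 mm
δ < δ_solid → spring does not go solid

NO, δ = 76.6 mm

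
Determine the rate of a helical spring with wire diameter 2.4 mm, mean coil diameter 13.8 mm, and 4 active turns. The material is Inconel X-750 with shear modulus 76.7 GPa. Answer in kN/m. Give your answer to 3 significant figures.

k = Gd⁴/(8D³N_a) = (76.7×10³ × 2.4⁴) / (8 × 13.8³ × 4)
  = 2.54472e+06 / 84098.3 = 30.259 N/mm

30.3 kN/m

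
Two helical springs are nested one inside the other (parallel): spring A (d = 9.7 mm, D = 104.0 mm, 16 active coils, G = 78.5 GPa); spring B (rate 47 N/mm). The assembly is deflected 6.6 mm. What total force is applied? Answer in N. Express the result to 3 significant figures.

k_A = Gd⁴/(8D³N_a) = (78.5×10³)(9.7⁴)/(8·104.0³·16) = 4.8267 N/mm
Parallel: k_eq = 4.8267 + 47 = 51.827 N/mm
F = k_eq·δ = 51.827·6.6 = 342.06 N

342 N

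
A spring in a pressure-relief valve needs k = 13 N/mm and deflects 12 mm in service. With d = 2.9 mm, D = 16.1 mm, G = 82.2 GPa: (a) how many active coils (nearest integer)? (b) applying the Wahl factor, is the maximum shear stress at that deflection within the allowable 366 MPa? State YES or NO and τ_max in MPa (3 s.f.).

(a) 13 coils; (b) YES, τ_max = 345 MPa

N_a = Gd⁴/(8D³k) = (82.2×10³)(2.9⁴)/(8·16.1³·13) = 13.4 → N_a = 13
Actual rate k = Gd⁴/(8D³·13) = 13.395 N/mm
Working load F = kδ = 13.395·12 = 160.74 N
C = 16.1/2.9 = 5.5517; K_W = (4C−1)/(4C−4)+0.615/C = 1.2755
τ_max = K_W·8FD/(πd³) = 1.2755·270.21 = 344.67 MPa
τ_max ≤ 366 MPa → acceptable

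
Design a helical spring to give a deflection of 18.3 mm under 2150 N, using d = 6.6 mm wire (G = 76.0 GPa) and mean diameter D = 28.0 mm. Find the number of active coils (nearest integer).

Required rate k = F/δ = 2150/18.3 = 117.49 N/mm
N_a = Gd⁴/(8D³k) = (76.0×10³ × 6.6⁴)/(8 × 28.0³ × 117.49)
    = 1.44208e+08 / 2.06325e+07 = 6.989 → 7 coils

7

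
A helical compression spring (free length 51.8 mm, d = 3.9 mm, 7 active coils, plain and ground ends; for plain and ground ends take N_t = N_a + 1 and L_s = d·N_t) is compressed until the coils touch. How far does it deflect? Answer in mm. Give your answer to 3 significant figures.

N_t = 8; L_s = 3.9·8 = 31.2 mm
δ_solid = L₀ − L_s = 51.8 − 31.2 = 20.6 mm

20.6 mm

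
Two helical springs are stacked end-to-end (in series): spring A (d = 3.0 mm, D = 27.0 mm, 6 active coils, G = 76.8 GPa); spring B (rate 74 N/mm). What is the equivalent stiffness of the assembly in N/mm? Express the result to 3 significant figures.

6.05 N/mm

k_A = Gd⁴/(8D³N_a) = (76.8×10³)(3.0⁴)/(8·27.0³·6) = 6.5844 N/mm
Series: 1/k_eq = 1/6.5844 + 1/74 = 0.16539; k_eq = 6.0464 N/mm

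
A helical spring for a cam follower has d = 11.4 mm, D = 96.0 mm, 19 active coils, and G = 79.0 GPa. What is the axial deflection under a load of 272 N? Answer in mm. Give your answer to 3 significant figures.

27.4 mm

k = Gd⁴/(8D³N_a) = (79.0×10³)(11.4⁴)/(8·96.0³·19) = 9.9218 N/mm
δ = F/k = 272 / 9.9218 = 27.414 mm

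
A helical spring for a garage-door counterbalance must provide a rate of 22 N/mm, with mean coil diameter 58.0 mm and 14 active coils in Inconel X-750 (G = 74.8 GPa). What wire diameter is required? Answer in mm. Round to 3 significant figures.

8.95 mm

d = (8D³N_a·k / G)^(1/4) = (8·58.0³·14·22 / (74.8×10³))^0.25
  = (6427.2)^0.25 = 8.9538 mm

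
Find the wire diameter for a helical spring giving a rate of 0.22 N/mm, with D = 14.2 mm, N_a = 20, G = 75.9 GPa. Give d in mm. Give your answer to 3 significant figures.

d = (8D³N_a·k / G)^(1/4) = (8·14.2³·20·0.22 / (75.9×10³))^0.25
  = (1.3279)^0.25 = 1.0735 mm

1.07 mm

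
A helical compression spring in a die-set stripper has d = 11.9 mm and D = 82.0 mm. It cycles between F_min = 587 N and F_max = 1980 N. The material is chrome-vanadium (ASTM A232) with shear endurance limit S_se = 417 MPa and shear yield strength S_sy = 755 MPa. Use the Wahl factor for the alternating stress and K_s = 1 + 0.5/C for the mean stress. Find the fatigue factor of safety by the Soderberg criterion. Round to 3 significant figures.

2.09

C = D/d = 82.0/11.9 = 6.8908; K_W = (4C−1)/(4C−4)+0.615/C = 1.2166; K_s = 1+0.5/C = 1.0726
F_a = (F_max−F_min)/2 = 696.5 N; F_m = (F_max+F_min)/2 = 1283.5 N
τ_a = K_W·8F_aD/(πd³) = 1.2166 × 86.305 = 105 MPa
τ_m = K_s·8F_mD/(πd³) = 1.0726 × 159.04 = 170.58 MPa
Soderberg: 1/n_f = τ_a/S_se + τ_m/S_sy = 105/417 + 170.58/755 = 0.25179 + 0.22594 = 0.47772
n_f = 1/0.47772 = 2.093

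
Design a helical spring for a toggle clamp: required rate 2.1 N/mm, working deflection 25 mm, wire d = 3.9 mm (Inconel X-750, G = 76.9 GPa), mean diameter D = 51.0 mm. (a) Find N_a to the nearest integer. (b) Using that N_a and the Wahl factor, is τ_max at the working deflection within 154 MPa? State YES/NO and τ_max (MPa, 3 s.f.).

N_a = Gd⁴/(8D³k) = (76.9×10³)(3.9⁴)/(8·51.0³·2.1) = 7.983 → N_a = 8
Actual rate k = Gd⁴/(8D³·8) = 2.0955 N/mm
Working load F = kδ = 2.0955·25 = 52.388 N
C = 51.0/3.9 = 13.0769; K_W = (4C−1)/(4C−4)+0.615/C = 1.1091
τ_max = K_W·8FD/(πd³) = 1.1091·114.7 = 127.21 MPa
τ_max ≤ 154 MPa → acceptable

(a) 8 coils; (b) YES, τ_max = 127 MPa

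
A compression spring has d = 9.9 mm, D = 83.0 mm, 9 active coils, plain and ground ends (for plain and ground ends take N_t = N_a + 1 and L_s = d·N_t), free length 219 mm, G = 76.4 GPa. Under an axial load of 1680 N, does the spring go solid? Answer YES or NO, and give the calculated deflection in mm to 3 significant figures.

k = Gd⁴/(8D³N_a) = (76.4×10³)(9.9⁴)/(8·83.0³·9) = 17.827 N/mm
N_t = 10; L_s = 9.9·10 = 99 mm; δ_solid = L₀ − L_s = 219 − 99 = 120 mm
δ = F/k = 1680/17.827 = 94.241 mm
δ < δ_solid → spring does not go solid

NO, δ = 94.2 mm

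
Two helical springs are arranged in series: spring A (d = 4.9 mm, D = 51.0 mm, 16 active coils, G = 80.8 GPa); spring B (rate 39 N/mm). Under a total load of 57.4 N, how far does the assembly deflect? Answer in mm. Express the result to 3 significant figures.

22.4 mm

k_A = Gd⁴/(8D³N_a) = (80.8×10³)(4.9⁴)/(8·51.0³·16) = 2.7433 N/mm
Series: 1/k_eq = 1/2.7433 + 1/39 = 0.39016; k_eq = 2.563 N/mm
δ = F/k_eq = 57.4/2.563 = 22.395 mm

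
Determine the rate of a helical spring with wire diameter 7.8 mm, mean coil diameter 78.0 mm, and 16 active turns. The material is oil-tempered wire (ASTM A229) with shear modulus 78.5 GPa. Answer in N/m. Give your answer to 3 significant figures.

4780 N/m

k = Gd⁴/(8D³N_a) = (78.5×10³ × 7.8⁴) / (8 × 78.0³ × 16)
  = 2.90568e+08 / 6.07427e+07 = 4.7836 N/mm = 4783.6 N/m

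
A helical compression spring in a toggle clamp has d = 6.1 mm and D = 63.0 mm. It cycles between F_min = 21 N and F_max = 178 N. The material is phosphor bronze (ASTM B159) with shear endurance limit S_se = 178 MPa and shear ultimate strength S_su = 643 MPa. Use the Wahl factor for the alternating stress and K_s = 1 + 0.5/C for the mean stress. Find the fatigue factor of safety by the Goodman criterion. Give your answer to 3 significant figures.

C = D/d = 63.0/6.1 = 10.3279; K_W = (4C−1)/(4C−4)+0.615/C = 1.1400; K_s = 1+0.5/C = 1.0484
F_a = (F_max−F_min)/2 = 78.5 N; F_m = (F_max+F_min)/2 = 99.5 N
τ_a = K_W·8F_aD/(πd³) = 1.1400 × 55.483 = 63.248 MPa
τ_m = K_s·8F_mD/(πd³) = 1.0484 × 70.326 = 73.73 MPa
Goodman: 1/n_f = τ_a/S_se + τ_m/S_su = 63.248/178 + 73.73/643 = 0.35533 + 0.11467 = 0.46999
n_f = 1/0.46999 = 2.128

2.13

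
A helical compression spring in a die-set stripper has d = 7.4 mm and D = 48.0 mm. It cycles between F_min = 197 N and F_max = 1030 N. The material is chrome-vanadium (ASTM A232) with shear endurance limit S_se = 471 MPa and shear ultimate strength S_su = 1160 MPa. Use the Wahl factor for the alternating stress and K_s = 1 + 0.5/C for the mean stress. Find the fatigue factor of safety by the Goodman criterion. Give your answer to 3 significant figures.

C = D/d = 48.0/7.4 = 6.4865; K_W = (4C−1)/(4C−4)+0.615/C = 1.2315; K_s = 1+0.5/C = 1.0771
F_a = (F_max−F_min)/2 = 416.5 N; F_m = (F_max+F_min)/2 = 613.5 N
τ_a = K_W·8F_aD/(πd³) = 1.2315 × 125.63 = 154.72 MPa
τ_m = K_s·8F_mD/(πd³) = 1.0771 × 185.05 = 199.32 MPa
Goodman: 1/n_f = τ_a/S_se + τ_m/S_su = 154.72/471 + 199.32/1160 = 0.32849 + 0.17183 = 0.50031
n_f = 1/0.50031 = 1.999

2.00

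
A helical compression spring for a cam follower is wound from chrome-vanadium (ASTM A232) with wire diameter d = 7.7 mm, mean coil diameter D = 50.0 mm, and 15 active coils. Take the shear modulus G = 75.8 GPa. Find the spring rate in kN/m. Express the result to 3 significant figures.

k = Gd⁴/(8D³N_a) = (75.8×10³ × 7.7⁴) / (8 × 50.0³ × 15)
  = 2.6646e+08 / 1.5e+07 = 17.764 N/mm

17.8 kN/m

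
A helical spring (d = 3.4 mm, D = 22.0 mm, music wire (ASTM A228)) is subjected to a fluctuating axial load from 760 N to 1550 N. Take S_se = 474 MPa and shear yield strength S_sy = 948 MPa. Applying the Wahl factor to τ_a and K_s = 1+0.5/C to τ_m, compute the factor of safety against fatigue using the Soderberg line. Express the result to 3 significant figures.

0.300

C = D/d = 22.0/3.4 = 6.4706; K_W = (4C−1)/(4C−4)+0.615/C = 1.2321; K_s = 1+0.5/C = 1.0773
F_a = (F_max−F_min)/2 = 395 N; F_m = (F_max+F_min)/2 = 1155 N
τ_a = K_W·8F_aD/(πd³) = 1.2321 × 563.02 = 693.72 MPa
τ_m = K_s·8F_mD/(πd³) = 1.0773 × 1646.3 = 1773.5 MPa
Soderberg: 1/n_f = τ_a/S_se + τ_m/S_sy = 693.72/474 + 1773.5/948 = 1.46354 + 1.87079 = 3.3343
n_f = 1/3.3343 = 0.2999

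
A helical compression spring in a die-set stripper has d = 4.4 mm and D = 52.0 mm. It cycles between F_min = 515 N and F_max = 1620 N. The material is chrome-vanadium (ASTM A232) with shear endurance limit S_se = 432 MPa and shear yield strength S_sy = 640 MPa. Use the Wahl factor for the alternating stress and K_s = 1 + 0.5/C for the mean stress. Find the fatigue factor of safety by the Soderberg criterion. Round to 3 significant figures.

0.203

C = D/d = 52.0/4.4 = 11.8182; K_W = (4C−1)/(4C−4)+0.615/C = 1.1214; K_s = 1+0.5/C = 1.0423
F_a = (F_max−F_min)/2 = 552.5 N; F_m = (F_max+F_min)/2 = 1067.5 N
τ_a = K_W·8F_aD/(πd³) = 1.1214 × 858.85 = 963.09 MPa
τ_m = K_s·8F_mD/(πd³) = 1.0423 × 1659.4 = 1729.6 MPa
Soderberg: 1/n_f = τ_a/S_se + τ_m/S_sy = 963.09/432 + 1729.6/640 = 2.22937 + 2.70252 = 4.9319
n_f = 1/4.9319 = 0.2028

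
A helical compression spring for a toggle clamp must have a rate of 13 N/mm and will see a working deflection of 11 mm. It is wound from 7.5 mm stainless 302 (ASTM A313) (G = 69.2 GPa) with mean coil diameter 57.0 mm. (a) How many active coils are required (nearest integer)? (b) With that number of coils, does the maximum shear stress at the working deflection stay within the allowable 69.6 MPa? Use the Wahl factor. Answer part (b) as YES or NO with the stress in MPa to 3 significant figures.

N_a = Gd⁴/(8D³k) = (69.2×10³)(7.5⁴)/(8·57.0³·13) = 11.37 → N_a = 11
Actual rate k = Gd⁴/(8D³·11) = 13.435 N/mm
Working load F = kδ = 13.435·11 = 147.79 N
C = 57.0/7.5 = 7.6000; K_W = (4C−1)/(4C−4)+0.615/C = 1.1946
τ_max = K_W·8FD/(πd³) = 1.1946·50.847 = 60.74 MPa
τ_max ≤ 69.6 MPa → acceptable

(a) 11 coils; (b) YES, τ_max = 60.7 MPa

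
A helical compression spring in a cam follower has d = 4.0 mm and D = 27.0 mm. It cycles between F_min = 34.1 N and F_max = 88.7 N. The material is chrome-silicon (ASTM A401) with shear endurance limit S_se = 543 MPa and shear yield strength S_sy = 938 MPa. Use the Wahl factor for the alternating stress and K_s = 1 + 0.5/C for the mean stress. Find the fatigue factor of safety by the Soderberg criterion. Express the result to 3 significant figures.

7.07

C = D/d = 27.0/4.0 = 6.7500; K_W = (4C−1)/(4C−4)+0.615/C = 1.2215; K_s = 1+0.5/C = 1.0741
F_a = (F_max−F_min)/2 = 27.3 N; F_m = (F_max+F_min)/2 = 61.4 N
τ_a = K_W·8F_aD/(πd³) = 1.2215 × 29.328 = 35.826 MPa
τ_m = K_s·8F_mD/(πd³) = 1.0741 × 65.962 = 70.848 MPa
Soderberg: 1/n_f = τ_a/S_se + τ_m/S_sy = 35.826/543 + 70.848/938 = 0.06598 + 0.07553 = 0.14151
n_f = 1/0.14151 = 7.067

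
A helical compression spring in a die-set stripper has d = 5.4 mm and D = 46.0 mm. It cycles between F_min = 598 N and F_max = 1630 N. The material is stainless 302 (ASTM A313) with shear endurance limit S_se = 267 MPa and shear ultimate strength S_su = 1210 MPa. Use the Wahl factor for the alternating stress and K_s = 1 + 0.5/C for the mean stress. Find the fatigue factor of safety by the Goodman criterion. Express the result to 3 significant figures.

C = D/d = 46.0/5.4 = 8.5185; K_W = (4C−1)/(4C−4)+0.615/C = 1.1719; K_s = 1+0.5/C = 1.0587
F_a = (F_max−F_min)/2 = 516 N; F_m = (F_max+F_min)/2 = 1114 N
τ_a = K_W·8F_aD/(πd³) = 1.1719 × 383.85 = 449.86 MPa
τ_m = K_s·8F_mD/(πd³) = 1.0587 × 828.71 = 877.35 MPa
Goodman: 1/n_f = τ_a/S_se + τ_m/S_su = 449.86/267 + 877.35/1210 = 1.68486 + 0.72508 = 2.4099
n_f = 1/2.4099 = 0.4149

0.415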